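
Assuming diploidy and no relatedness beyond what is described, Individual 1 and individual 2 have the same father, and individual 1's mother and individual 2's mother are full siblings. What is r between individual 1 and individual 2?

Independent pedigree routes through distinct common ancestors add.
Individual 1 and individual 2 are related in two ways: half-sibs through their shared father (r = 1/4) and first cousins through their mothers (r = 1/8).
r = 1/4 + 1/8 = 3/8 = 0.375.

0.375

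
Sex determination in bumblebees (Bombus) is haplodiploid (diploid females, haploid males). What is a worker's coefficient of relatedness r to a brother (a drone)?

0.25

Her haploid brother carries none of their father's genes and a random half of their mother's genome; that half matches the maternal half of her own genome with probability 1/2: r = 1/2 · 1/2 = 1/4.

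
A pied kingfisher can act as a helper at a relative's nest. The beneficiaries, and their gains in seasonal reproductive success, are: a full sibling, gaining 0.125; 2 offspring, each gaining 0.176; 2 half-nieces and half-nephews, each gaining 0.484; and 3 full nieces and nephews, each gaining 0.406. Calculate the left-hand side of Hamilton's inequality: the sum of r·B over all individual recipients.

0.664

r to a full sibling = 0.5 (full sibs share both parents — two paths of length 2: r = 2·(1/2)^2 = 1/2).
r to an offspring = 1/2 (one parent–offspring link: r = (1/2)^1 = 1/2).
r to a half-niece or half-nephew = 0.125 (half-aunt/uncle↔niece/nephew: one path of length 3: r = (1/2)^3 = 1/8).
r to a full niece or nephew = 1/4 (full aunt/uncle↔niece/nephew: two paths of length 3 through the shared grandparent pair: r = 2·(1/2)^3 = 1/4).
Summing one r·B term per recipient: 1·0.5·0.125 + 2·0.5·0.176 + 2·0.125·0.484 + 3·0.25·0.406 = 0.664.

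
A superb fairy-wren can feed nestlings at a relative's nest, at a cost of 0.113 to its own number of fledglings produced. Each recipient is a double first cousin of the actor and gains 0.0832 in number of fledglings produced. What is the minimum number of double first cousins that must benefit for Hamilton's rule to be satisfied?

r to a double first cousin = 1/4 (double first cousins share both grandparent pairs — four paths of length 4: r = 4·(1/2)^4 = 1/4).
Hamilton's rule: n·r·B > C  ⇒  n > C/(r·B) = 0.113/(0.25·0.0832) = 5.433.
The smallest integer exceeding 5.433 is 6.

6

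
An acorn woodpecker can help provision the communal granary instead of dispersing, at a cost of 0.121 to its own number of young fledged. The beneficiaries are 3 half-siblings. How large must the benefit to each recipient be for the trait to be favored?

0.1613

r to a half-sibling = 0.25 (half-sibs share one parent — one path of length 2: r = (1/2)^2 = 1/4).
Hamilton's rule with n recipients of equal r: n·r·B > C, so B > C/(n·r) = 0.121/(3·0.25) = 0.1613.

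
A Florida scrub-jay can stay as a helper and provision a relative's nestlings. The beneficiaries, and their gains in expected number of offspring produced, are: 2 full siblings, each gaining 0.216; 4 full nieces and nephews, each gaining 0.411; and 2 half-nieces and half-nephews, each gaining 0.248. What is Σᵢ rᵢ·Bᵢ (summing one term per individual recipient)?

0.689

r to a full sibling = 1/2 (full sibs share both parents — two paths of length 2: r = 2·(1/2)^2 = 1/2).
r to a full niece or nephew = 0.25 (full aunt/uncle↔niece/nephew: two paths of length 3 through the shared grandparent pair: r = 2·(1/2)^3 = 1/4).
r to a half-niece or half-nephew = 0.125 (half-aunt/uncle↔niece/nephew: one path of length 3: r = (1/2)^3 = 1/8).
Summing one r·B term per recipient: 2·0.5·0.216 + 4·0.25·0.411 + 2·0.125·0.248 = 0.689.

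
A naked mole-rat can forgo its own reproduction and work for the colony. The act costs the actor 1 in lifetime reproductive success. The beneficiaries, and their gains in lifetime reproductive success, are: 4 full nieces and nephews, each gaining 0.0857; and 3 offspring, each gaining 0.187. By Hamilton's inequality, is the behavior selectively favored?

No

Hamilton's rule: the trait is favored when the sum of r·B over every recipient exceeds the actor's cost C.
r to a full niece or nephew = 0.25 (full aunt/uncle↔niece/nephew: two paths of length 3 through the shared grandparent pair: r = 2·(1/2)^3 = 1/4).
r to an offspring = 0.5 (one parent–offspring link: r = (1/2)^1 = 1/2).
Summing one r·B term per recipient: 4·0.25·0.0857 + 3·0.5·0.187 = 0.3662.
0.3662 < 1: the indirect benefit is less than the cost.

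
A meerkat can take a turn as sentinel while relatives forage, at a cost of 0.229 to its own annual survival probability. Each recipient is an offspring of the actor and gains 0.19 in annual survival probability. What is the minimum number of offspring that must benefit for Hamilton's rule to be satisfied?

3

r to an offspring = 0.5 (one parent–offspring link: r = (1/2)^1 = 1/2).
Hamilton's rule: n·r·B > C  ⇒  n > C/(r·B) = 0.229/(0.5·0.19) = 2.411.
The smallest integer exceeding 2.411 is 3.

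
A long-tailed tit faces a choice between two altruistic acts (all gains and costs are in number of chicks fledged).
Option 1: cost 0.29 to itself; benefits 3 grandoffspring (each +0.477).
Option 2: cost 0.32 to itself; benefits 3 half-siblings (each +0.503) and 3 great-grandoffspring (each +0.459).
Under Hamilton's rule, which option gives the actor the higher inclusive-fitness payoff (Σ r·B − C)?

Option 2

Option 1: r to a grandoffspring = 0.25.
Option 1: Σ r·B − C = (3·0.25·0.477) − 0.29 = 0.06775.
Option 2: r to a half-sibling = 0.25.
Option 2: r to a great-grandoffspring = 0.125.
Option 2: Σ r·B − C = (3·0.25·0.503 + 3·0.125·0.459) − 0.32 = 0.229375.
Option 2 has the higher net inclusive-fitness payoff.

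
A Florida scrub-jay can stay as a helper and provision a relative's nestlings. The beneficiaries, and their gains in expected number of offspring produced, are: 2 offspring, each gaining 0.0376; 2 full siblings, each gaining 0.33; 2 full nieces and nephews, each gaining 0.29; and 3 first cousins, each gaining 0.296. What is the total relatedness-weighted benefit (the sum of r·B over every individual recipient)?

0.6236

r to an offspring = 0.5 (one parent–offspring link: r = (1/2)^1 = 1/2).
r to a full sibling = 1/2 (full sibs share both parents — two paths of length 2: r = 2·(1/2)^2 = 1/2).
r to a full niece or nephew = 0.25 (full aunt/uncle↔niece/nephew: two paths of length 3 through the shared grandparent pair: r = 2·(1/2)^3 = 1/4).
r to a first cousin = 0.125 (first cousins share one grandparent pair — two paths of length 4: r = 2·(1/2)^4 = 1/8).
Summing one r·B term per recipient: 2·0.5·0.0376 + 2·0.5·0.33 + 2·0.25·0.29 + 3·0.125·0.296 = 0.6236.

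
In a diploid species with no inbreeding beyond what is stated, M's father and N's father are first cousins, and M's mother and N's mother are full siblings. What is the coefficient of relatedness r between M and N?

Independent pedigree routes through distinct common ancestors add.
M and N are related in two ways: second cousins through their fathers (r = 1/32) and first cousins through their mothers (r = 1/8).
r = 1/32 + 1/8 = 5/32 = 0.15625.

0.15625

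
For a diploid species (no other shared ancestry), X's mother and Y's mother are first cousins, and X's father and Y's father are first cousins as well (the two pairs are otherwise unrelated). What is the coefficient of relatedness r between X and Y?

0.0625

Relatedness sums over independent paths through distinct common ancestors.
X and Y are related in two ways: second cousins through their mothers (r = 1/32) and second cousins through their fathers (r = 1/32).
r = 1/32 + 1/32 = 0.0625.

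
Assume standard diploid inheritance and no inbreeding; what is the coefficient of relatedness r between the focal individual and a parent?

0.5

Each parent–offspring link contributes a factor of 1/2, and independent paths through distinct common ancestors add.
One parent–offspring link: r = (1/2)^1 = 1/2.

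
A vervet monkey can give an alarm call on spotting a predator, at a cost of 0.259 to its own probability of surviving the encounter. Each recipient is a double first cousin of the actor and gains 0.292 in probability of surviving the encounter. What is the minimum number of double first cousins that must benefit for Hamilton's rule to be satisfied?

4

r to a double first cousin = 1/4 (double first cousins share both grandparent pairs — four paths of length 4: r = 4·(1/2)^4 = 1/4).
Hamilton's rule: n·r·B > C  ⇒  n > C/(r·B) = 0.259/(0.25·0.292) = 3.548.
The smallest integer exceeding 3.548 is 4.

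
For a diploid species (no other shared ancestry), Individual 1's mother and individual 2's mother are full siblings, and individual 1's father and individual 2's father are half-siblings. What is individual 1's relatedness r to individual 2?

0.1875

With two independent routes of shared ancestry, r is the sum of the two contributions.
Individual 1 and individual 2 are related in two ways: first cousins through their mothers (r = 1/8) and half first cousins through their fathers (r = 1/16).
r = 1/8 + 1/16 = 3/16 = 0.1875.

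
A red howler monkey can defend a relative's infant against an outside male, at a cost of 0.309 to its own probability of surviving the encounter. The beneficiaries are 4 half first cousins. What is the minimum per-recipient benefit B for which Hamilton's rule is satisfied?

1.236

r to a half first cousin = 0.0625 (half first cousins share one grandparent — one path of length 4: r = (1/2)^4 = 1/16).
Hamilton's rule with n recipients of equal r: n·r·B > C, so B > C/(n·r) = 0.309/(4·0.0625) = 1.236.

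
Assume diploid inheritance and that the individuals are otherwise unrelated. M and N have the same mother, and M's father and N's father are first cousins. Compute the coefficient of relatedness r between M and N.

Independent pedigree routes through distinct common ancestors add.
M and N are related in two ways: half-sibs through their shared mother (r = 1/4) and second cousins through their fathers (r = 1/32).
r = 1/4 + 1/32 = 9/32 = 0.28125.

0.28125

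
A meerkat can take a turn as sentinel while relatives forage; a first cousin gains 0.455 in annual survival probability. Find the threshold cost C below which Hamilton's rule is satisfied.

r to a first cousin = 1/8 (first cousins share one grandparent pair — two paths of length 4: r = 2·(1/2)^4 = 1/8).
Hamilton's rule: n·r·B > C, so the trait is favored while C < n·r·B = 1·0.125·0.455 = 0.056875.

0.056875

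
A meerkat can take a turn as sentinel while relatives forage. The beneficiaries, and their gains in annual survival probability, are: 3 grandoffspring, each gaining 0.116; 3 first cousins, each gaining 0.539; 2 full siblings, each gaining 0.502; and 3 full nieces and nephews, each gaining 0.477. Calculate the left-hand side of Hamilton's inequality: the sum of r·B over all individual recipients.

r to a grandoffspring = 1/4 (two parent–offspring links: r = (1/2)^2 = 1/4).
r to a first cousin = 1/8 (first cousins share one grandparent pair — two paths of length 4: r = 2·(1/2)^4 = 1/8).
r to a full sibling = 1/2 (full sibs share both parents — two paths of length 2: r = 2·(1/2)^2 = 1/2).
r to a full niece or nephew = 1/4 (full aunt/uncle↔niece/nephew: two paths of length 3 through the shared grandparent pair: r = 2·(1/2)^3 = 1/4).
Summing one r·B term per recipient: 3·0.25·0.116 + 3·0.125·0.539 + 2·0.5·0.502 + 3·0.25·0.477 = 1.148875.

1.148875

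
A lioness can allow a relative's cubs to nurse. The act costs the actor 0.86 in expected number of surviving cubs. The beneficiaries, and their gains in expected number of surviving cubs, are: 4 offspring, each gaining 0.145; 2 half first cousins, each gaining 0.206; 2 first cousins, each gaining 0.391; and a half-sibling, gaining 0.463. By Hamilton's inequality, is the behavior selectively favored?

Hamilton's rule: the trait is favored when the sum of r·B over every recipient exceeds the actor's cost C.
r to an offspring = 1/2 (one parent–offspring link: r = (1/2)^1 = 1/2).
r to a half first cousin = 0.0625 (half first cousins share one grandparent — one path of length 4: r = (1/2)^4 = 1/16).
r to a first cousin = 1/8 (first cousins share one grandparent pair — two paths of length 4: r = 2·(1/2)^4 = 1/8).
r to a half-sibling = 1/4 (half-sibs share one parent — one path of length 2: r = (1/2)^2 = 1/4).
Summing one r·B term per recipient: 4·0.5·0.145 + 2·0.0625·0.206 + 2·0.125·0.391 + 1·0.25·0.463 = 0.52925.
0.52925 < 0.86: the indirect benefit is less than the cost.

No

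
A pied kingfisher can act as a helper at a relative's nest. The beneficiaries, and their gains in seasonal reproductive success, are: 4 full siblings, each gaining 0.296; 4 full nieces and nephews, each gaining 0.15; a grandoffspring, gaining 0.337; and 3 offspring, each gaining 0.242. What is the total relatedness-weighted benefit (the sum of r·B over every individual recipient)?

1.18925

r to a full sibling = 0.5 (full sibs share both parents — two paths of length 2: r = 2·(1/2)^2 = 1/2).
r to a full niece or nephew = 1/4 (full aunt/uncle↔niece/nephew: two paths of length 3 through the shared grandparent pair: r = 2·(1/2)^3 = 1/4).
r to a grandoffspring = 1/4 (two parent–offspring links: r = (1/2)^2 = 1/4).
r to an offspring = 1/2 (one parent–offspring link: r = (1/2)^1 = 1/2).
Summing one r·B term per recipient: 4·0.5·0.296 + 4·0.25·0.15 + 1·0.25·0.337 + 3·0.5·0.242 = 1.18925.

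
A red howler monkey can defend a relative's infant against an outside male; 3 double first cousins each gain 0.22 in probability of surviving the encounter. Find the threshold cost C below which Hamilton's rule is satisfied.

0.165

r to a double first cousin = 0.25 (double first cousins share both grandparent pairs — four paths of length 4: r = 4·(1/2)^4 = 1/4).
Hamilton's rule: n·r·B > C, so the trait is favored while C < n·r·B = 3·0.25·0.22 = 0.165.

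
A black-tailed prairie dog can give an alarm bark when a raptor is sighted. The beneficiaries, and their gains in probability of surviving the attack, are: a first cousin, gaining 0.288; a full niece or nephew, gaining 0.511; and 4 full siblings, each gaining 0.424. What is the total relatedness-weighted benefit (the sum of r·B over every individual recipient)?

1.01175

r to a first cousin = 0.125 (first cousins share one grandparent pair — two paths of length 4: r = 2·(1/2)^4 = 1/8).
r to a full niece or nephew = 0.25 (full aunt/uncle↔niece/nephew: two paths of length 3 through the shared grandparent pair: r = 2·(1/2)^3 = 1/4).
r to a full sibling = 0.5 (full sibs share both parents — two paths of length 2: r = 2·(1/2)^2 = 1/2).
Summing one r·B term per recipient: 1·0.125·0.288 + 1·0.25·0.511 + 4·0.5·0.424 = 1.01175.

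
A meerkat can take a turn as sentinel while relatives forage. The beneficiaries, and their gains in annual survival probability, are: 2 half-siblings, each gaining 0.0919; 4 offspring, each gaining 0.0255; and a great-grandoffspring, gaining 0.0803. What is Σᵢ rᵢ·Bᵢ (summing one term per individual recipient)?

0.1069875

r to a half-sibling = 0.25 (half-sibs share one parent — one path of length 2: r = (1/2)^2 = 1/4).
r to an offspring = 0.5 (one parent–offspring link: r = (1/2)^1 = 1/2).
r to a great-grandoffspring = 1/8 (three parent–offspring links: r = (1/2)^3 = 1/8).
Summing one r·B term per recipient: 2·0.25·0.0919 + 4·0.5·0.0255 + 1·0.125·0.0803 = 0.1069875.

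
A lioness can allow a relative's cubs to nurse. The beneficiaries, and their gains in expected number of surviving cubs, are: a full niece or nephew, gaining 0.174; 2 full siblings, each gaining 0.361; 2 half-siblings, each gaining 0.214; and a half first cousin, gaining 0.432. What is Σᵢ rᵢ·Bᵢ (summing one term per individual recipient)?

0.5385

r to a full niece or nephew = 1/4 (full aunt/uncle↔niece/nephew: two paths of length 3 through the shared grandparent pair: r = 2·(1/2)^3 = 1/4).
r to a full sibling = 0.5 (full sibs share both parents — two paths of length 2: r = 2·(1/2)^2 = 1/2).
r to a half-sibling = 0.25 (half-sibs share one parent — one path of length 2: r = (1/2)^2 = 1/4).
r to a half first cousin = 0.0625 (half first cousins share one grandparent — one path of length 4: r = (1/2)^4 = 1/16).
Summing one r·B term per recipient: 1·0.25·0.174 + 2·0.5·0.361 + 2·0.25·0.214 + 1·0.0625·0.432 = 0.5385.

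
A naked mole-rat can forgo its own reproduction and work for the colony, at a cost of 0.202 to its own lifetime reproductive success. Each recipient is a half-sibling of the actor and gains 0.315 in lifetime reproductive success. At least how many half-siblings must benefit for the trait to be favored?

3

r to a half-sibling = 0.25 (half-sibs share one parent — one path of length 2: r = (1/2)^2 = 1/4).
Hamilton's rule: n·r·B > C  ⇒  n > C/(r·B) = 0.202/(0.25·0.315) = 2.565.
The smallest integer exceeding 2.565 is 3.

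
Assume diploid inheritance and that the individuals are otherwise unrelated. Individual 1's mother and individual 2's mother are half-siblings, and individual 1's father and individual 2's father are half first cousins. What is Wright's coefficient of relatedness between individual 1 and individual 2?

With two independent routes of shared ancestry, r is the sum of the two contributions.
Individual 1 and individual 2 are related in two ways: half first cousins through their mothers (r = 1/16) and half second cousins through their fathers (r = 1/64).
r = 1/16 + 1/64 = 5/64 = 0.078125.

0.078125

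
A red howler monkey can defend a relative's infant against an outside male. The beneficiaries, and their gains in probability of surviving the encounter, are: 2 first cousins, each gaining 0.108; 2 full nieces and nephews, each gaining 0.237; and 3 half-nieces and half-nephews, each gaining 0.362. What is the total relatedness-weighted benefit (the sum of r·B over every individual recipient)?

r to a first cousin = 1/8 (first cousins share one grandparent pair — two paths of length 4: r = 2·(1/2)^4 = 1/8).
r to a full niece or nephew = 1/4 (full aunt/uncle↔niece/nephew: two paths of length 3 through the shared grandparent pair: r = 2·(1/2)^3 = 1/4).
r to a half-niece or half-nephew = 1/8 (half-aunt/uncle↔niece/nephew: one path of length 3: r = (1/2)^3 = 1/8).
Summing one r·B term per recipient: 2·0.125·0.108 + 2·0.25·0.237 + 3·0.125·0.362 = 0.28125.

0.28125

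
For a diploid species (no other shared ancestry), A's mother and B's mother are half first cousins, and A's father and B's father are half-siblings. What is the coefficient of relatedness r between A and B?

Wright's path rule: contributions from independent ancestry routes add.
A and B are related in two ways: half second cousins through their mothers (r = 1/64) and half first cousins through their fathers (r = 1/16).
r = 1/64 + 1/16 = 5/64 = 0.078125.

0.078125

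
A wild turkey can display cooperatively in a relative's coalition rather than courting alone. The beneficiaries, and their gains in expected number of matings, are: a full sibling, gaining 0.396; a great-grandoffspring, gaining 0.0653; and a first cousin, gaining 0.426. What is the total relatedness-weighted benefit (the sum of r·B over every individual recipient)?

0.2594125

r to a full sibling = 0.5 (full sibs share both parents — two paths of length 2: r = 2·(1/2)^2 = 1/2).
r to a great-grandoffspring = 0.125 (three parent–offspring links: r = (1/2)^3 = 1/8).
r to a first cousin = 1/8 (first cousins share one grandparent pair — two paths of length 4: r = 2·(1/2)^4 = 1/8).
Summing one r·B term per recipient: 1·0.5·0.396 + 1·0.125·0.0653 + 1·0.125·0.426 = 0.2594125.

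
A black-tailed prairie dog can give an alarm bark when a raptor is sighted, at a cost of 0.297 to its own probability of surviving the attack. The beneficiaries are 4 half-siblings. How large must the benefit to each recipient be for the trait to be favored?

0.297

r to a half-sibling = 1/4 (half-sibs share one parent — one path of length 2: r = (1/2)^2 = 1/4).
Hamilton's rule with n recipients of equal r: n·r·B > C, so B > C/(n·r) = 0.297/(4·0.25) = 0.297.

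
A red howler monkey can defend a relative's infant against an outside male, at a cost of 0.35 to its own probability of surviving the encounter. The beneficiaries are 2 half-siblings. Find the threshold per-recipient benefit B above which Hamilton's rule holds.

r to a half-sibling = 1/4 (half-sibs share one parent — one path of length 2: r = (1/2)^2 = 1/4).
Hamilton's rule with n recipients of equal r: n·r·B > C, so B > C/(n·r) = 0.35/(2·0.25) = 0.7.

0.7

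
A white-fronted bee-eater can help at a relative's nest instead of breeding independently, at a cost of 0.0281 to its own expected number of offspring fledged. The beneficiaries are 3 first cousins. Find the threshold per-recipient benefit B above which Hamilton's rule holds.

r to a first cousin = 1/8 (first cousins share one grandparent pair — two paths of length 4: r = 2·(1/2)^4 = 1/8).
Hamilton's rule with n recipients of equal r: n·r·B > C, so B > C/(n·r) = 0.0281/(3·0.125) = 0.0749.

0.0749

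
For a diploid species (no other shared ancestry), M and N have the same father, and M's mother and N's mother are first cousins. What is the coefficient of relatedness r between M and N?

Independent pedigree routes through distinct common ancestors add.
M and N are related in two ways: half-sibs through their shared father (r = 1/4) and second cousins through their mothers (r = 1/32).
r = 1/4 + 1/32 = 0.28125.

0.28125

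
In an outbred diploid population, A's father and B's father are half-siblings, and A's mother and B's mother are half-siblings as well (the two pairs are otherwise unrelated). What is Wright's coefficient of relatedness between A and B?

0.125

With two independent routes of shared ancestry, r is the sum of the two contributions.
A and B are related in two ways: half first cousins through their fathers (r = 1/16) and half first cousins through their mothers (r = 1/16).
r = 1/16 + 1/16 = 1/8 = 0.125.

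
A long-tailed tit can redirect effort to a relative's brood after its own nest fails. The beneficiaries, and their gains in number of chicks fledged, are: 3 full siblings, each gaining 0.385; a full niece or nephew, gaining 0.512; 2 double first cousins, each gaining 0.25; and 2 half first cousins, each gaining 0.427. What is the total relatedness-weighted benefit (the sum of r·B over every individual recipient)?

r to a full sibling = 0.5 (full sibs share both parents — two paths of length 2: r = 2·(1/2)^2 = 1/2).
r to a full niece or nephew = 1/4 (full aunt/uncle↔niece/nephew: two paths of length 3 through the shared grandparent pair: r = 2·(1/2)^3 = 1/4).
r to a double first cousin = 0.25 (double first cousins share both grandparent pairs — four paths of length 4: r = 4·(1/2)^4 = 1/4).
r to a half first cousin = 1/16 (half first cousins share one grandparent — one path of length 4: r = (1/2)^4 = 1/16).
Summing one r·B term per recipient: 3·0.5·0.385 + 1·0.25·0.512 + 2·0.25·0.25 + 2·0.0625·0.427 = 0.883875.

0.883875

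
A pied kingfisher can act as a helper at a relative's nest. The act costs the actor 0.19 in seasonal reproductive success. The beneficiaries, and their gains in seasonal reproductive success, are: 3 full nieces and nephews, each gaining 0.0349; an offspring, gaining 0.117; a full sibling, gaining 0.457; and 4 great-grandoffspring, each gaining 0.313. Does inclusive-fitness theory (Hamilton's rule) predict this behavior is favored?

Yes

Hamilton's rule: the trait is favored when the sum of r·B over every recipient exceeds the actor's cost C.
r to a full niece or nephew = 1/4 (full aunt/uncle↔niece/nephew: two paths of length 3 through the shared grandparent pair: r = 2·(1/2)^3 = 1/4).
r to an offspring = 1/2 (one parent–offspring link: r = (1/2)^1 = 1/2).
r to a full sibling = 1/2 (full sibs share both parents — two paths of length 2: r = 2·(1/2)^2 = 1/2).
r to a great-grandoffspring = 1/8 (three parent–offspring links: r = (1/2)^3 = 1/8).
Summing one r·B term per recipient: 3·0.25·0.0349 + 1·0.5·0.117 + 1·0.5·0.457 + 4·0.125·0.313 = 0.469675.
0.469675 > 0.19: the indirect benefit exceeds the cost.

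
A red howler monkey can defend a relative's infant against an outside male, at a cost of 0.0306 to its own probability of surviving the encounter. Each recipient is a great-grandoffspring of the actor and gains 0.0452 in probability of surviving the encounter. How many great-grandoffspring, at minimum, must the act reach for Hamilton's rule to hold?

6

r to a great-grandoffspring = 0.125 (three parent–offspring links: r = (1/2)^3 = 1/8).
Hamilton's rule: n·r·B > C  ⇒  n > C/(r·B) = 0.0306/(0.125·0.0452) = 5.416.
The smallest integer exceeding 5.416 is 6.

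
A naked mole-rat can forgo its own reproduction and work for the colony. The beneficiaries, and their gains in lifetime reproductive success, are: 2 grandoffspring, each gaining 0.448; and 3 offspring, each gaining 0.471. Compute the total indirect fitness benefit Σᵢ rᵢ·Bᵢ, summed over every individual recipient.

0.9305

r to a grandoffspring = 1/4 (two parent–offspring links: r = (1/2)^2 = 1/4).
r to an offspring = 1/2 (one parent–offspring link: r = (1/2)^1 = 1/2).
Summing one r·B term per recipient: 2·0.25·0.448 + 3·0.5·0.471 = 0.9305.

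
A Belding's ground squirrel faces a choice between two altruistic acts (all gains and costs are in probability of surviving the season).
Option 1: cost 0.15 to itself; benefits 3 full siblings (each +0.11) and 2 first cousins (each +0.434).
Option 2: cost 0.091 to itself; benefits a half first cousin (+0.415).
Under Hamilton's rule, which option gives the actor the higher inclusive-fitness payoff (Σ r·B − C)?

Option 1

Option 1: r to a full sibling = 0.5.
Option 1: r to a first cousin = 0.125.
Option 1: Σ r·B − C = (3·0.5·0.11 + 2·0.125·0.434) − 0.15 = 0.1235.
Option 2: r to a half first cousin = 0.0625.
Option 2: Σ r·B − C = (1·0.0625·0.415) − 0.091 = -0.0650625.
Option 1 has the higher net inclusive-fitness payoff.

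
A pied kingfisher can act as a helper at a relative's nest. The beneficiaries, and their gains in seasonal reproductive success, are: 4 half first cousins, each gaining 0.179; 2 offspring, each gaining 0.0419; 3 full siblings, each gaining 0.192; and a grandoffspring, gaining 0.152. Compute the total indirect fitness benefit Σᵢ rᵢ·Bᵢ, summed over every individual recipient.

r to a half first cousin = 0.0625 (half first cousins share one grandparent — one path of length 4: r = (1/2)^4 = 1/16).
r to an offspring = 0.5 (one parent–offspring link: r = (1/2)^1 = 1/2).
r to a full sibling = 0.5 (full sibs share both parents — two paths of length 2: r = 2·(1/2)^2 = 1/2).
r to a grandoffspring = 0.25 (two parent–offspring links: r = (1/2)^2 = 1/4).
Summing one r·B term per recipient: 4·0.0625·0.179 + 2·0.5·0.0419 + 3·0.5·0.192 + 1·0.25·0.152 = 0.41265.

0.41265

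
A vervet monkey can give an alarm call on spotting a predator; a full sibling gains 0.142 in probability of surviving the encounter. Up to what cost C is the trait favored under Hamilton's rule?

r to a full sibling = 0.5 (full sibs share both parents — two paths of length 2: r = 2·(1/2)^2 = 1/2).
Hamilton's rule: n·r·B > C, so the trait is favored while C < n·r·B = 1·0.5·0.142 = 0.071.

0.071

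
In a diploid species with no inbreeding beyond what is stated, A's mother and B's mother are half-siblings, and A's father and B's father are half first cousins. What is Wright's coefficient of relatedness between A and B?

0.078125

With two independent routes of shared ancestry, r is the sum of the two contributions.
A and B are related in two ways: half first cousins through their mothers (r = 1/16) and half second cousins through their fathers (r = 1/64).
r = 1/16 + 1/64 = 0.078125.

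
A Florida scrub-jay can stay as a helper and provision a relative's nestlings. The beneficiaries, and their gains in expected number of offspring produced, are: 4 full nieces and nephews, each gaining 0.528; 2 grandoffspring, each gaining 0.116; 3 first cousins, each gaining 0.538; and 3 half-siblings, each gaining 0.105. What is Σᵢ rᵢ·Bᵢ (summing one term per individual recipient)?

r to a full niece or nephew = 0.25 (full aunt/uncle↔niece/nephew: two paths of length 3 through the shared grandparent pair: r = 2·(1/2)^3 = 1/4).
r to a grandoffspring = 1/4 (two parent–offspring links: r = (1/2)^2 = 1/4).
r to a first cousin = 1/8 (first cousins share one grandparent pair — two paths of length 4: r = 2·(1/2)^4 = 1/8).
r to a half-sibling = 0.25 (half-sibs share one parent — one path of length 2: r = (1/2)^2 = 1/4).
Summing one r·B term per recipient: 4·0.25·0.528 + 2·0.25·0.116 + 3·0.125·0.538 + 3·0.25·0.105 = 0.8665.

0.8665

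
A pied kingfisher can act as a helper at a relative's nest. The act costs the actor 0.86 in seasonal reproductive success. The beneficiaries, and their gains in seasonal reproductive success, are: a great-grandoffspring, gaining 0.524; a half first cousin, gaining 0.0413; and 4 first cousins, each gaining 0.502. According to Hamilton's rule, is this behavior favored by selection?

Hamilton's rule: the trait is favored when the sum of r·B over every recipient exceeds the actor's cost C.
r to a great-grandoffspring = 0.125 (three parent–offspring links: r = (1/2)^3 = 1/8).
r to a half first cousin = 0.0625 (half first cousins share one grandparent — one path of length 4: r = (1/2)^4 = 1/16).
r to a first cousin = 0.125 (first cousins share one grandparent pair — two paths of length 4: r = 2·(1/2)^4 = 1/8).
Summing one r·B term per recipient: 1·0.125·0.524 + 1·0.0625·0.0413 + 4·0.125·0.502 = 0.31908125.
0.31908125 < 0.86: the indirect benefit is less than the cost.

No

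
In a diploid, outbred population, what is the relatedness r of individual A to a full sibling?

Full sibs share both parents — two paths of length 2: r = 2·(1/2)^2 = 1/2.

0.5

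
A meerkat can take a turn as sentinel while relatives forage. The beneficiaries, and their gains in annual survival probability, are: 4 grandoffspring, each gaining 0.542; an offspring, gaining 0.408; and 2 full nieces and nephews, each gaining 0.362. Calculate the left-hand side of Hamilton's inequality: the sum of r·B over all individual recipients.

0.927

r to a grandoffspring = 1/4 (two parent–offspring links: r = (1/2)^2 = 1/4).
r to an offspring = 0.5 (one parent–offspring link: r = (1/2)^1 = 1/2).
r to a full niece or nephew = 0.25 (full aunt/uncle↔niece/nephew: two paths of length 3 through the shared grandparent pair: r = 2·(1/2)^3 = 1/4).
Summing one r·B term per recipient: 4·0.25·0.542 + 1·0.5·0.408 + 2·0.25·0.362 = 0.927.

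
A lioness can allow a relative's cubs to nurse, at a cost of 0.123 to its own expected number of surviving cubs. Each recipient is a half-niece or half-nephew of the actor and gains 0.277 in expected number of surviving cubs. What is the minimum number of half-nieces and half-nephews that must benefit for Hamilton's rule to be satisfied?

r to a half-niece or half-nephew = 0.125 (half-aunt/uncle↔niece/nephew: one path of length 3: r = (1/2)^3 = 1/8).
Hamilton's rule: n·r·B > C  ⇒  n > C/(r·B) = 0.123/(0.125·0.277) = 3.552.
The smallest integer exceeding 3.552 is 4.

4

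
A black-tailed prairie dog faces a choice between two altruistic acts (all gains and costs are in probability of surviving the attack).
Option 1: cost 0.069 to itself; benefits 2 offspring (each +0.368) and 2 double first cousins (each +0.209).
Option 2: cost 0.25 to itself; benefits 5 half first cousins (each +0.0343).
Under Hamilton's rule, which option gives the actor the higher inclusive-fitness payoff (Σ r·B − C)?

Option 1

Option 1: r to an offspring = 0.5.
Option 1: r to a double first cousin = 0.25.
Option 1: Σ r·B − C = (2·0.5·0.368 + 2·0.25·0.209) − 0.069 = 0.4035.
Option 2: r to a half first cousin = 0.0625.
Option 2: Σ r·B − C = (5·0.0625·0.0343) − 0.25 = -0.23928125.
Option 1 has the higher net inclusive-fitness payoff.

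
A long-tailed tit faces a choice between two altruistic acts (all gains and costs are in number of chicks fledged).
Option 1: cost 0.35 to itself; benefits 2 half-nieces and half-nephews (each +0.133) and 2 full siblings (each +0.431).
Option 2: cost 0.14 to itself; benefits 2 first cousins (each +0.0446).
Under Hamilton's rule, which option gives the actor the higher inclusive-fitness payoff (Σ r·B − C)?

Option 1: r to a half-niece or half-nephew = 0.125.
Option 1: r to a full sibling = 0.5.
Option 1: Σ r·B − C = (2·0.125·0.133 + 2·0.5·0.431) − 0.35 = 0.11425.
Option 2: r to a first cousin = 0.125.
Option 2: Σ r·B − C = (2·0.125·0.0446) − 0.14 = -0.12885.
Option 1 has the higher net inclusive-fitness payoff.

Option 1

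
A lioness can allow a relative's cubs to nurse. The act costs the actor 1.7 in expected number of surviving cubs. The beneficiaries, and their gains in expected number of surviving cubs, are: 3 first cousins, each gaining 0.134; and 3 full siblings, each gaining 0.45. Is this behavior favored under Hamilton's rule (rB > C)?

No

Hamilton's rule: the trait is favored when the sum of r·B over every recipient exceeds the actor's cost C.
r to a first cousin = 1/8 (first cousins share one grandparent pair — two paths of length 4: r = 2·(1/2)^4 = 1/8).
r to a full sibling = 1/2 (full sibs share both parents — two paths of length 2: r = 2·(1/2)^2 = 1/2).
Summing one r·B term per recipient: 3·0.125·0.134 + 3·0.5·0.45 = 0.72525.
0.72525 < 1.7: the indirect benefit is less than the cost.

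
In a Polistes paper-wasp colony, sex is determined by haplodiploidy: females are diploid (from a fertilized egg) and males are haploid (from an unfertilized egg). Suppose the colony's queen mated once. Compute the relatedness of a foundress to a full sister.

Haplodiploid full sisters inherit their father's entire haploid genome identically (contributing 1/2) and on average half of their mother's contribution (1/2 · 1/2 = 1/4); r = 1/2 + 1/4 = 3/4.

0.75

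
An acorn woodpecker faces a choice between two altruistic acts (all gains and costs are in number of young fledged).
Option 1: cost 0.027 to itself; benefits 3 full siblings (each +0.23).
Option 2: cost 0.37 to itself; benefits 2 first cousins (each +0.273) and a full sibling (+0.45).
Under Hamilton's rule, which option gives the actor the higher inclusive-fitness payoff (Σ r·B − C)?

Option 1: r to a full sibling = 0.5.
Option 1: Σ r·B − C = (3·0.5·0.23) − 0.027 = 0.318.
Option 2: r to a first cousin = 0.125.
Option 2: r to a full sibling = 0.5.
Option 2: Σ r·B − C = (2·0.125·0.273 + 1·0.5·0.45) − 0.37 = -0.07675.
Option 1 has the higher net inclusive-fitness payoff.

Option 1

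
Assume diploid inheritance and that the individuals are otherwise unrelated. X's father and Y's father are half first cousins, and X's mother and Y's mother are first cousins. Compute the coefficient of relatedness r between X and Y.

0.046875

Independent pedigree routes through distinct common ancestors add.
X and Y are related in two ways: half second cousins through their fathers (r = 1/64) and second cousins through their mothers (r = 1/32).
r = 1/64 + 1/32 = 3/64 = 0.046875.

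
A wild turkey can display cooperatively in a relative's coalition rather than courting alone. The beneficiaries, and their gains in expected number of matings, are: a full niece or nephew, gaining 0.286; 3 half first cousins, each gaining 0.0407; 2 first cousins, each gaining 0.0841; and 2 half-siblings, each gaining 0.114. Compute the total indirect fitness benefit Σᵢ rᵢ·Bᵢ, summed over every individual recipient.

0.15715625

r to a full niece or nephew = 1/4 (full aunt/uncle↔niece/nephew: two paths of length 3 through the shared grandparent pair: r = 2·(1/2)^3 = 1/4).
r to a half first cousin = 1/16 (half first cousins share one grandparent — one path of length 4: r = (1/2)^4 = 1/16).
r to a first cousin = 1/8 (first cousins share one grandparent pair — two paths of length 4: r = 2·(1/2)^4 = 1/8).
r to a half-sibling = 0.25 (half-sibs share one parent — one path of length 2: r = (1/2)^2 = 1/4).
Summing one r·B term per recipient: 1·0.25·0.286 + 3·0.0625·0.0407 + 2·0.125·0.0841 + 2·0.25·0.114 = 0.15715625.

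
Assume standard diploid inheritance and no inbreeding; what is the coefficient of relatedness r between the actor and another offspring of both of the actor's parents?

Each parent–offspring link contributes a factor of 1/2, and independent paths through distinct common ancestors add.
Full sibs share both parents — two paths of length 2: r = 2·(1/2)^2 = 1/2.

0.5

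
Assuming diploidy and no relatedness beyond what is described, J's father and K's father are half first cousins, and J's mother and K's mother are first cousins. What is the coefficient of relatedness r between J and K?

Relatedness sums over independent paths through distinct common ancestors.
J and K are related in two ways: half second cousins through their fathers (r = 1/64) and second cousins through their mothers (r = 1/32).
r = 1/64 + 1/32 = 0.046875.

0.046875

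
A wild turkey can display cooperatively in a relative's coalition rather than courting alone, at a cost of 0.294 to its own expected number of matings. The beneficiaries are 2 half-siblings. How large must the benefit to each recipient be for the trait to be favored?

0.588

r to a half-sibling = 1/4 (half-sibs share one parent — one path of length 2: r = (1/2)^2 = 1/4).
Hamilton's rule with n recipients of equal r: n·r·B > C, so B > C/(n·r) = 0.294/(2·0.25) = 0.588.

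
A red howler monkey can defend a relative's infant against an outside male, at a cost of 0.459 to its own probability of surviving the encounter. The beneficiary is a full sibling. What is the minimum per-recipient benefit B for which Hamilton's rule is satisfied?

r to a full sibling = 0.5 (full sibs share both parents — two paths of length 2: r = 2·(1/2)^2 = 1/2).
Hamilton's rule with n recipients of equal r: n·r·B > C, so B > C/(n·r) = 0.459/(1·0.5) = 0.918.

0.918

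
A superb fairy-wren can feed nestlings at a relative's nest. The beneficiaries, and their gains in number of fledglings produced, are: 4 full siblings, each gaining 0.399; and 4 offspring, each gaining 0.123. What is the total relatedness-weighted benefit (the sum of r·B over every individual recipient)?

r to a full sibling = 0.5 (full sibs share both parents — two paths of length 2: r = 2·(1/2)^2 = 1/2).
r to an offspring = 1/2 (one parent–offspring link: r = (1/2)^1 = 1/2).
Summing one r·B term per recipient: 4·0.5·0.399 + 4·0.5·0.123 = 1.044.

1.044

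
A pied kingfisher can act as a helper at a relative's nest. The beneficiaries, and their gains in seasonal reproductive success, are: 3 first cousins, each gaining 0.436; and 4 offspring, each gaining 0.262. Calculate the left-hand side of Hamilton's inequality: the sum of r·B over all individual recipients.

r to a first cousin = 1/8 (first cousins share one grandparent pair — two paths of length 4: r = 2·(1/2)^4 = 1/8).
r to an offspring = 0.5 (one parent–offspring link: r = (1/2)^1 = 1/2).
Summing one r·B term per recipient: 3·0.125·0.436 + 4·0.5·0.262 = 0.6875.

0.6875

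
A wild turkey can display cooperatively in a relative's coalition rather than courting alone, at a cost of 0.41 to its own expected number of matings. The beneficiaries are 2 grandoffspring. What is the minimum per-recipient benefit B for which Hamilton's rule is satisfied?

r to a grandoffspring = 0.25 (two parent–offspring links: r = (1/2)^2 = 1/4).
Hamilton's rule with n recipients of equal r: n·r·B > C, so B > C/(n·r) = 0.41/(2·0.25) = 0.82.

0.82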